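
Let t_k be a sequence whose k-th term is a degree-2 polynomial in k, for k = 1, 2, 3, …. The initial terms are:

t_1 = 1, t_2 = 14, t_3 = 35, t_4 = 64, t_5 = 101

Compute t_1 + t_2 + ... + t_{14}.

1st diffs: 13, 21, 29, 37.
2nd diffs: 8, 8, 8 (constant).
Newton forward-difference form: t_k = 1 + 13·C(k-1,1) + 8·C(k-1,2).
Continuing: …, 146, 199, 260, 329, …, t_{14} = 794.
Summing k = 1..14 (14 terms) gives 4109.

4109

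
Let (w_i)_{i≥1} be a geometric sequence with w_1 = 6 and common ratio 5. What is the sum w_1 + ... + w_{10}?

w_i = 6·5^(i-1).
S = 6·(5^10 - 1)/(5 - 1) = 6·(9765625 - 1)/(4) = 14648436.

14648436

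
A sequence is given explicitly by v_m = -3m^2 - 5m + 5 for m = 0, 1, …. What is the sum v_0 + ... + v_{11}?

-1788

Over m = 0..11: Σm = 66, Σm² = 506.
Total = (-3)·506 + (-5)·66 + (5)·12 = -1788.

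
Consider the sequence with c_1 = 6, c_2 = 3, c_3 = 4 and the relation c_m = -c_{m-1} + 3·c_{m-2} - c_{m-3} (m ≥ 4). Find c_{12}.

Iterate the recurrence:
c_4 = -1  c_5 = 10  c_6 = -17  c_7 = 48  c_8 = -109  c_9 = 270  c_{10} = -645  c_{11} = 1564  c_{12} = -3769.

-3769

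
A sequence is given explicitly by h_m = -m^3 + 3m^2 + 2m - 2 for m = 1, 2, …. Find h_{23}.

h_{23} = -1·23^3 + 3·23^2 + 2·23 - 2 = -10536.

-10536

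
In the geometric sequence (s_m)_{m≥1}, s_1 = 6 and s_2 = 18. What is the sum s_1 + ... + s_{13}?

Common ratio r = 3.
s_m = 6·3^(m-1).
S = 6·(3^13 - 1)/(3 - 1) = 6·(1594323 - 1)/(2) = 4782966.

4782966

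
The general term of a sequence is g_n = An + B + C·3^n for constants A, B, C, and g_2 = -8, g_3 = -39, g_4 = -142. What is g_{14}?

At n = 2, 3, 4: 2A + B + 9C = -8; 3A + B + 27C = -39; 4A + B + 81C = -142.
Subtracting the first from the second: A + 18C = -31.
Subtracting the second from the third: A + 54C = -103.
Solving: C = -2, A = 5, then B = 0.
So g_n = 5·n + 0 + (-2)·3^n; at n=14 this is -9565868.

-9565868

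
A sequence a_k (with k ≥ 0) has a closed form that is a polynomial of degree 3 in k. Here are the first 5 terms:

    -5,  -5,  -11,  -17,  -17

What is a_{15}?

1st diffs: 0, -6, -6, 0.
2nd diffs: -6, 0, 6.
3rd diffs: 6, 6 (constant).
So a_k = k^3 - 6k^2 + 5k - 5.
Evaluating at k = 15 gives a_{15} = 2095.

2095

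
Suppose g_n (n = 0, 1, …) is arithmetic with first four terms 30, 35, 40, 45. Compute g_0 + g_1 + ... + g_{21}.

Common difference d = 5.
g_n = 30 + (n - 0)·5.
g_{21} = 135; S = 22·(30 + 135)/2 = 1815.

1815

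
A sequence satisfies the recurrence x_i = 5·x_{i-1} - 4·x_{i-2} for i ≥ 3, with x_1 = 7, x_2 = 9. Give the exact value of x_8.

Applying the relation repeatedly:
x_3 = 17;  x_4 = 49;  x_5 = 177;  x_6 = 689;  x_7 = 2737;  x_8 = 10929.
(Characteristic roots are 4 and 1.)

10929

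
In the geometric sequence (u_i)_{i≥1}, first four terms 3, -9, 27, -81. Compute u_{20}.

Common ratio r = -3.
u_i = 3·(-3)^(i-1).
u_{20} = 3·(-3)^19 = -3486784401.

-3486784401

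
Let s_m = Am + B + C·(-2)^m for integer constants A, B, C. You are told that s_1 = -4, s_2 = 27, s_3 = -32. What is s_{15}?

-163820

Write the equations: A + B - 2C = -4; 2A + B + 4C = 27; 3A + B - 8C = -32.
Subtracting the first from the second: A + 6C = 31.
Subtracting the second from the third: A - 12C = -59.
Solving: C = 5, A = 1, then B = 5.
Therefore s_{15} = 15 + 5 + 5·(-32768) = -163820.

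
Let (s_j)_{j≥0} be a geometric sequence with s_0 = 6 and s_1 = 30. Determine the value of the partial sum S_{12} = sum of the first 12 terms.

366210936

Common ratio r = 5.
s_j = 6·5^(j-0).
S = 6·(5^12 - 1)/(5 - 1) = 6·(244140625 - 1)/(4) = 366210936.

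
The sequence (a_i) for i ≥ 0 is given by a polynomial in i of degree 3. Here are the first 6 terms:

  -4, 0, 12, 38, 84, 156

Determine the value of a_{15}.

3626

1st diffs: 4, 12, 26, 46, 72.
2nd diffs: 8, 14, 20, 26.
3rd diffs: 6, 6, 6 (constant).
So a_i = i^3 + i^2 + 2i - 4.
Evaluating at i = 15 gives a_{15} = 3626.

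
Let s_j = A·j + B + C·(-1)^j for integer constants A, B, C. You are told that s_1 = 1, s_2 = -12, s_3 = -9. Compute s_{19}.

-89

The three given values yield: A + B - C = 1; 2A + B + C = -12; 3A + B - C = -9.
Subtracting the first from the second: A + 2C = -13.
Subtracting the second from the third: A - 2C = 3.
Solving: C = -4, A = -5, then B = 2.
So s_j = -5·j + 2 + (-4)·(-1)^j; at j=19 this is -89.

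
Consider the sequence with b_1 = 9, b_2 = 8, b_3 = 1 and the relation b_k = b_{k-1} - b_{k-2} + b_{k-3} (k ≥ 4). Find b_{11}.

Applying the relation repeatedly:
b_4 = 2  b_5 = 9  b_6 = 8  b_7 = 1  b_8 = 2  b_9 = 9  b_{10} = 8  b_{11} = 1.

1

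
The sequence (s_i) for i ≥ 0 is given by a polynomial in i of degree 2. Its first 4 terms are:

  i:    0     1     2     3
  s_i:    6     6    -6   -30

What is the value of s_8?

-330

1st diffs: 0, -12, -24.
2nd diffs: -12, -12 (constant).
So s_i = -6i^2 + 6i + 6.
Evaluating at i = 8 gives s_8 = -330.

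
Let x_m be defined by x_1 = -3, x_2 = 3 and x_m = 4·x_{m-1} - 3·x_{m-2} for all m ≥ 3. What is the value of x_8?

x_3 = 21;  x_4 = 75;  x_5 = 237;  x_6 = 723;  x_7 = 2181;  x_8 = 6555.
(Characteristic roots are 3 and 1.)

6555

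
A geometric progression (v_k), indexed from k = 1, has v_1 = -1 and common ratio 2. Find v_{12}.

-2048

v_k = (-1)·2^(k-1).
v_{12} = (-1)·2^11 = -2048.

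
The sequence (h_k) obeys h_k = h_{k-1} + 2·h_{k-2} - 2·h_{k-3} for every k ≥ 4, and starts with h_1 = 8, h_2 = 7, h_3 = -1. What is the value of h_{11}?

-271

Step forward from the initial values:
h_4 = -3;  h_5 = -19;  h_6 = -23;  h_7 = -55;  h_8 = -63;  h_9 = -127;  h_{10} = -143;  h_{11} = -271.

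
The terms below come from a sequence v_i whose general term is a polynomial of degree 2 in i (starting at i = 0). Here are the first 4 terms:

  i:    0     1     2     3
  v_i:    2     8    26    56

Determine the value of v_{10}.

602

1st diffs: 6, 18, 30.
2nd diffs: 12, 12 (constant).
Newton forward-difference form: v_i = 2 + 6·C(i,1) + 12·C(i,2).
At i = 10: i = 10, so v_{10} = 2 + 60 + 540 = 602.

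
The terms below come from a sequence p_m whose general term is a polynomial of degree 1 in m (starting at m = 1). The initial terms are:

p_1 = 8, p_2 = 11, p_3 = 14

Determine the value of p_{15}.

1st diffs: 3, 3 (constant).
So p_m = 3m + 5.
Evaluating at m = 15 gives p_{15} = 50.

50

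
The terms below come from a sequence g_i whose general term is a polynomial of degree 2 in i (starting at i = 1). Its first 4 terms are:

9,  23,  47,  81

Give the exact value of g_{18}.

1607

1st diffs: 14, 24, 34.
2nd diffs: 10, 10 (constant).
Newton forward-difference form: g_i = 9 + 14·C(i-1,1) + 10·C(i-1,2).
At i = 18: i-1 = 17, so g_{18} = 9 + 238 + 1360 = 1607.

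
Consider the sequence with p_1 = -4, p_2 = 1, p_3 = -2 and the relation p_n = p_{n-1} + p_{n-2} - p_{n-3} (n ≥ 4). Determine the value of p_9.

Applying the relation repeatedly:
p_4 = 3  p_5 = 0  p_6 = 5  p_7 = 2  p_8 = 7  p_9 = 4.

4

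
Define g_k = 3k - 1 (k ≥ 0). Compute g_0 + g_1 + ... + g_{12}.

Over k = 0..12: Σk = 78.
Total = (3)·78 + (-1)·13 = 221.

221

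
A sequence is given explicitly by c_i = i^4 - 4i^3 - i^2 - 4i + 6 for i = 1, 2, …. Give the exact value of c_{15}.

c_{15} = 1·15^4 - 4·15^3 - 1·15^2 - 4·15 + 6 = 36846.

36846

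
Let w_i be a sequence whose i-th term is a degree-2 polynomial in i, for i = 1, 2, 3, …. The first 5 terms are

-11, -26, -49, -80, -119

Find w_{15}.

1st diffs: -15, -23, -31, -39.
2nd diffs: -8, -8, -8 (constant).
Newton forward-difference form: w_i = -11 + (-15)·C(i-1,1) + (-8)·C(i-1,2).
At i = 15: i-1 = 14, so w_{15} = -11 - 210 - 728 = -949.

-949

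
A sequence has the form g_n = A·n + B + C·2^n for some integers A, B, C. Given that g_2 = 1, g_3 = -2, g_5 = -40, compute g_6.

-99

Write the equations: 2A + B + 4C = 1; 3A + B + 8C = -2; 5A + B + 32C = -40.
Subtracting the first from the second: A + 4C = -3.
Subtracting the second from the third: 2A + 24C = -38.
Solving: C = -2, A = 5, then B = -1.
Hence g_6 = 5·6 + (-1) + (-2)·64 = -99.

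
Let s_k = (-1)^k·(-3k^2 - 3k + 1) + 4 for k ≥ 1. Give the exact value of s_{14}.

(-1)^14 = 1; -3k^2 - 3k + 1 at k=14 is -629; so s_{14} = -625.

-625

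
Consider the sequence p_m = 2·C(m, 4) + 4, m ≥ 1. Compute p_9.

C(9, 4) = 126, so p_9 = 256.

256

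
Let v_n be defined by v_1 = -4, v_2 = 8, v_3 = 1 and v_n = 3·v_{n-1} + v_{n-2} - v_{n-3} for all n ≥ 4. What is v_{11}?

Compute successive terms:
v_4 = 15  v_5 = 38  v_6 = 128  v_7 = 407  v_8 = 1311  v_9 = 4212  v_{10} = 13540  v_{11} = 43521.

43521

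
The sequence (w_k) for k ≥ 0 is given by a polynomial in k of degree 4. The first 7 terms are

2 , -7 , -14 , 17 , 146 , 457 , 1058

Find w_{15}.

1st diffs: -9, -7, 31, 129, 311, 601.
2nd diffs: 2, 38, 98, 182, 290.
3rd diffs: 36, 60, 84, 108.
4th diffs: 24, 24, 24 (constant).
Newton forward-difference form: w_k = 2 + (-9)·C(k,1) + 2·C(k,2) + 36·C(k,3) + 24·C(k,4).
At k = 15: k = 15, so w_{15} = 2 - 135 + 210 + 16380 + 32760 = 49217.

49217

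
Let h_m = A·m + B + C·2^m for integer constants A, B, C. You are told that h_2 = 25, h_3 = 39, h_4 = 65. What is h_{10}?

The three given values yield: 2A + B + 4C = 25; 3A + B + 8C = 39; 4A + B + 16C = 65.
Subtracting the first from the second: A + 4C = 14.
Subtracting the second from the third: A + 8C = 26.
Solving: C = 3, A = 2, then B = 9.
Hence h_{10} = 2·10 + 9 + 3·1024 = 3101.

3101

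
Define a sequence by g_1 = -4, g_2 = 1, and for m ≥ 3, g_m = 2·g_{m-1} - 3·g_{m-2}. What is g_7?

-142

Step forward from the initial values:
g_3 = 14, g_4 = 25, g_5 = 8, g_6 = -59, g_7 = -142.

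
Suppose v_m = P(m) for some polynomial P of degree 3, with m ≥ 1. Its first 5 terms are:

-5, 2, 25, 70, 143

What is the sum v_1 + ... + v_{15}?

16130

1st diffs: 7, 23, 45, 73.
2nd diffs: 16, 22, 28.
3rd diffs: 6, 6 (constant).
So v_m = m^3 + 2m^2 - 6m - 2.
Continuing: …, 250, 397, 590, 835, …, v_{15} = 3733.
Summing m = 1..15 (15 terms) gives 16130.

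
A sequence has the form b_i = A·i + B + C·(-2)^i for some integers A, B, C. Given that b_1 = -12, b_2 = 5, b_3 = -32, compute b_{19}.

At i = 1, 2, 3: A + B - 2C = -12; 2A + B + 4C = 5; 3A + B - 8C = -32.
Subtracting the first from the second: A + 6C = 17.
Subtracting the second from the third: A - 12C = -37.
Solving: C = 3, A = -1, then B = -5.
So b_i = -1·i + (-5) + 3·(-2)^i; at i=19 this is -1572888.

-1572888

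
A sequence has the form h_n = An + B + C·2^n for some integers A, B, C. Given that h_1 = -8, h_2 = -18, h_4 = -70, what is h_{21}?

Plug in n = 1, 2, 4: A + B + 2C = -8; 2A + B + 4C = -18; 4A + B + 16C = -70.
Subtracting the first from the second: A + 2C = -10.
Subtracting the second from the third: 2A + 12C = -52.
Solving: C = -4, A = -2, then B = 2.
So h_n = -2·n + 2 + (-4)·2^n; at n=21 this is -8388648.

-8388648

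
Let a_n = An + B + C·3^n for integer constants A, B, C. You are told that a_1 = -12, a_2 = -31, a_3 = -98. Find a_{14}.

Write the equations: A + B + 3C = -12; 2A + B + 9C = -31; 3A + B + 27C = -98.
Subtracting the first from the second: A + 6C = -19.
Subtracting the second from the third: A + 18C = -67.
Solving: C = -4, A = 5, then B = -5.
So a_n = 5·n + (-5) + (-4)·3^n; at n=14 this is -19131811.

-19131811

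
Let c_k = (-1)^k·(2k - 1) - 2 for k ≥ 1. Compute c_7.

-15

(-1)^7 = -1; 2k - 1 at k=7 is 13; so c_7 = -15.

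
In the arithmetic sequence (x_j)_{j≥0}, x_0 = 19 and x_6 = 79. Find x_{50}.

Common difference d = (79 - 19) / (6 - 0) = 10.
x_j = 19 + (j - 0)·10.
x_{50} = 19 + 50·10 = 519.

519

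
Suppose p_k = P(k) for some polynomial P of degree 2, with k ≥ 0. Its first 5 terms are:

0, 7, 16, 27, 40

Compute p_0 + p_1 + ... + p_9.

1st diffs: 7, 9, 11, 13.
2nd diffs: 2, 2, 2 (constant).
So p_k = k^2 + 6k.
Continuing: …, 55, 72, 91, 112, …, p_9 = 135.
Summing k = 0..9 (10 terms) gives 555.

555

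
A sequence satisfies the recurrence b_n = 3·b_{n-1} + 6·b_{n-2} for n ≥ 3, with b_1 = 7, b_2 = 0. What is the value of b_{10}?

976374

b_3 = 42, b_4 = 126, b_5 = 630, b_6 = 2646, b_7 = 11718, b_8 = 51030, b_9 = 223398, b_{10} = 976374.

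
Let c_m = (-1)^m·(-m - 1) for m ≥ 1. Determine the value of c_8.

(-1)^8 = 1; -m - 1 at m=8 is -9; so c_8 = -9.

-9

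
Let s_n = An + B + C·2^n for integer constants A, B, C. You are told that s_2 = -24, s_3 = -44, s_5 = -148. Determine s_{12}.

-16432

At n = 2, 3, 5: 2A + B + 4C = -24; 3A + B + 8C = -44; 5A + B + 32C = -148.
Subtracting the first from the second: A + 4C = -20.
Subtracting the second from the third: 2A + 24C = -104.
Solving: C = -4, A = -4, then B = 0.
Therefore s_{12} = -48 + 0 + (-4)·4096 = -16432.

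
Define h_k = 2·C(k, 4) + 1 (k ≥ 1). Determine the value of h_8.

141

C(8, 4) = 70, so h_8 = 141.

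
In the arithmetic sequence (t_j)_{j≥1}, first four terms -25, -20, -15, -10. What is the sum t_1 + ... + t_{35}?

Common difference d = 5.
t_j = -25 + (j - 1)·5.
t_{35} = 145; S = 35·(-25 + 145)/2 = 2100.

2100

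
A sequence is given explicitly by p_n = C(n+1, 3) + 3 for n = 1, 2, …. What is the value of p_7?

59

C(8, 3) = 56, so p_7 = 59.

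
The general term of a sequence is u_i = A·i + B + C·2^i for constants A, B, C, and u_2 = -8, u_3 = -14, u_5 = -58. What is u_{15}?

Plug in i = 2, 3, 5: 2A + B + 4C = -8; 3A + B + 8C = -14; 5A + B + 32C = -58.
Subtracting the first from the second: A + 4C = -6.
Subtracting the second from the third: 2A + 24C = -44.
Solving: C = -2, A = 2, then B = -4.
Hence u_{15} = 2·15 + (-4) + (-2)·32768 = -65510.

-65510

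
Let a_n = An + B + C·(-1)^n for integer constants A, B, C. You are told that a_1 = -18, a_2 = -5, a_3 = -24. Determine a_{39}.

At n = 1, 2, 3: A + B - C = -18; 2A + B + C = -5; 3A + B - C = -24.
Subtracting the first from the second: A + 2C = 13.
Subtracting the second from the third: A - 2C = -19.
Solving: C = 8, A = -3, then B = -7.
Hence a_{39} = -3·39 + (-7) + 8·(-1) = -132.

-132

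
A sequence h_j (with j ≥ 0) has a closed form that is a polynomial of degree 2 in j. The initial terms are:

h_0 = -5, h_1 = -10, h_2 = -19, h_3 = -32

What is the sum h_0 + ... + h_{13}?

-1981

1st diffs: -5, -9, -13.
2nd diffs: -4, -4 (constant).
So h_j = -2j^2 - 3j - 5.
Continuing: …, -49, -70, -95, -124, …, h_{13} = -382.
Summing j = 0..13 (14 terms) gives -1981.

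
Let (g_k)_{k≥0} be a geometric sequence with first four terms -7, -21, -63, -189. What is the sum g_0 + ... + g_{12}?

-5580127

Common ratio r = 3.
g_k = (-7)·3^(k-0).
S = (-7)·(3^13 - 1)/(3 - 1) = (-7)·(1594323 - 1)/(2) = -5580127.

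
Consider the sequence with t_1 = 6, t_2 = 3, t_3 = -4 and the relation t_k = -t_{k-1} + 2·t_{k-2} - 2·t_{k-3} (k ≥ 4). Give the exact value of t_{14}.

11988

Compute successive terms:
t_4 = -2;  t_5 = -12;  t_6 = 16;  …;  t_{11} = -1028;  t_{12} = 2324;  t_{13} = -5284;  t_{14} = 11988.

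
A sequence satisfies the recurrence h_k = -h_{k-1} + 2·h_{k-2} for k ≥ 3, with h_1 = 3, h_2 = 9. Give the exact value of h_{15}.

h_3 = -3  h_4 = 21  h_5 = -27  …  h_{12} = 4101  h_{13} = -8187  h_{14} = 16389  h_{15} = -32763.
(Characteristic roots are 1 and -2.)

-32763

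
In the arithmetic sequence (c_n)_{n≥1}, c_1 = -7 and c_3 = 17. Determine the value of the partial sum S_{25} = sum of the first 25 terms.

Common difference d = (17 - (-7)) / (3 - 1) = 12.
c_n = -7 + (n - 1)·12.
c_{25} = 281; S = 25·(-7 + 281)/2 = 3425.

3425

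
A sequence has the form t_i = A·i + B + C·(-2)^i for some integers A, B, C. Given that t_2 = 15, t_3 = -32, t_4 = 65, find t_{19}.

At i = 2, 3, 4: 2A + B + 4C = 15; 3A + B - 8C = -32; 4A + B + 16C = 65.
Subtracting the first from the second: A - 12C = -47.
Subtracting the second from the third: A + 24C = 97.
Solving: C = 4, A = 1, then B = -3.
Therefore t_{19} = 19 + (-3) + 4·(-524288) = -2097136.

-2097136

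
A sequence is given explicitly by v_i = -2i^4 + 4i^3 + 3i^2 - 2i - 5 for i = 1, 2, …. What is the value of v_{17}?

v_{17} = -2·17^4 + 4·17^3 + 3·17^2 - 2·17 - 5 = -146562.

-146562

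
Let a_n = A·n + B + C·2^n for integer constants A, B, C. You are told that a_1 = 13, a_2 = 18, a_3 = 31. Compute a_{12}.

Plug in n = 1, 2, 3: A + B + 2C = 13; 2A + B + 4C = 18; 3A + B + 8C = 31.
Subtracting the first from the second: A + 2C = 5.
Subtracting the second from the third: A + 4C = 13.
Solving: C = 4, A = -3, then B = 8.
Therefore a_{12} = -36 + 8 + 4·4096 = 16356.

16356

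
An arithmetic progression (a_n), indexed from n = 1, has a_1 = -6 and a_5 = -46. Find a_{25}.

Common difference d = (-46 - (-6)) / (5 - 1) = -10.
a_n = -6 + (n - 1)·(-10).
a_{25} = -6 + 24·(-10) = -246.

-246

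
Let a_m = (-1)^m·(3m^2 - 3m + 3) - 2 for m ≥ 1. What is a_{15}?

-635

(-1)^15 = -1; 3m^2 - 3m + 3 at m=15 is 633; so a_{15} = -635.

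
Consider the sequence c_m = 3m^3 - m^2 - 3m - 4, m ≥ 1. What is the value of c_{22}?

c_{22} = 3·22^3 - 1·22^2 - 3·22 - 4 = 31390.

31390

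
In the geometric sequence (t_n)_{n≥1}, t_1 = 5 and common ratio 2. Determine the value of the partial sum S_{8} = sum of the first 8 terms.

1275

t_n = 5·2^(n-1).
S = 5·(2^8 - 1)/(2 - 1) = 5·(256 - 1)/(1) = 1275.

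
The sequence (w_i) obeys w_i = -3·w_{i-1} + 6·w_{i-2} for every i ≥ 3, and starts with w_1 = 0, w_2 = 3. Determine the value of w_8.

15957

Applying the relation repeatedly:
w_3 = -9, w_4 = 45, w_5 = -189, w_6 = 837, w_7 = -3645, w_8 = 15957.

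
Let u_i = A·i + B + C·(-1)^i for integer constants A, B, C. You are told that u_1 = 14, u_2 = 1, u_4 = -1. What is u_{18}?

-15

The three given values yield: A + B - C = 14; 2A + B + C = 1; 4A + B + C = -1.
Subtracting the first from the second: A + 2C = -13.
Subtracting the second from the third: 2A = -2.
Solving: C = -6, A = -1, then B = 9.
Therefore u_{18} = -18 + 9 + (-6)·1 = -15.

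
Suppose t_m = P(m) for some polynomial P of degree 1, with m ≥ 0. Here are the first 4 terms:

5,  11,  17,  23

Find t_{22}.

1st diffs: 6, 6, 6 (constant).
So t_m = 6m + 5.
Evaluating at m = 22 gives t_{22} = 137.

137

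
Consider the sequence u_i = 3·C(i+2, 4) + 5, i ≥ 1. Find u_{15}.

7145

C(17, 4) = 2380, so u_{15} = 7145.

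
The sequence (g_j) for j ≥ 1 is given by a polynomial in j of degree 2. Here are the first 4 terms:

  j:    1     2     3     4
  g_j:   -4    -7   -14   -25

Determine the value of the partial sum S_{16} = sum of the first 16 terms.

-2664

1st diffs: -3, -7, -11.
2nd diffs: -4, -4 (constant).
Newton forward-difference form: g_j = -4 + (-3)·C(j-1,1) + (-4)·C(j-1,2).
Continuing: …, -40, -59, -82, -109, …, g_{16} = -469.
Summing j = 1..16 (16 terms) gives -2664.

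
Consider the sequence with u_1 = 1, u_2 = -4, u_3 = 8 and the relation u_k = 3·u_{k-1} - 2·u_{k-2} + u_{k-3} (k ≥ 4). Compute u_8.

Applying the relation repeatedly:
u_4 = 33; u_5 = 79; u_6 = 179; u_7 = 412; u_8 = 957.

957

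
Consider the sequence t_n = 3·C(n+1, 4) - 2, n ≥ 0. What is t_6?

103

C(7, 4) = 35, so t_6 = 103.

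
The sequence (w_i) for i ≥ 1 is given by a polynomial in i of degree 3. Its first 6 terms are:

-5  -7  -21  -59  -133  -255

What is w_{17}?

-8197

1st diffs: -2, -14, -38, -74, -122.
2nd diffs: -12, -24, -36, -48.
3rd diffs: -12, -12, -12 (constant).
Newton forward-difference form: w_i = -5 + (-2)·C(i-1,1) + (-12)·C(i-1,2) + (-12)·C(i-1,3).
At i = 17: i-1 = 16, so w_{17} = -5 - 32 - 1440 - 6720 = -8197.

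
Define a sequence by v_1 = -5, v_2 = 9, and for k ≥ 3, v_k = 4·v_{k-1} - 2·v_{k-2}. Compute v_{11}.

907744

v_3 = 46;  v_4 = 166;  v_5 = 572;  v_6 = 1956;  v_7 = 6680;  v_8 = 22808;  v_9 = 77872;  v_{10} = 265872;  v_{11} = 907744.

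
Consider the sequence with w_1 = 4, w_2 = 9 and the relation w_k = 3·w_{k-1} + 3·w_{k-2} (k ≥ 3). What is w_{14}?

88763769

Step forward from the initial values:
w_3 = 39  w_4 = 144  w_5 = 549  …  w_{11} = 1628829  w_{12} = 6175359  w_{13} = 23412564  w_{14} = 88763769.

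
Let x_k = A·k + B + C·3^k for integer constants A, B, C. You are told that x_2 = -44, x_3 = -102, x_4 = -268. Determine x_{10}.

Write the equations: 2A + B + 9C = -44; 3A + B + 27C = -102; 4A + B + 81C = -268.
Subtracting the first from the second: A + 18C = -58.
Subtracting the second from the third: A + 54C = -166.
Solving: C = -3, A = -4, then B = -9.
Therefore x_{10} = -40 + (-9) + (-3)·59049 = -177196.

-177196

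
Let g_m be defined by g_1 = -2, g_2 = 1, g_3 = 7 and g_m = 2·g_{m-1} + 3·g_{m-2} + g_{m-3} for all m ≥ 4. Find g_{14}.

1267771

g_4 = 15  g_5 = 52  g_6 = 156  …  g_{11} = 43407  g_{12} = 133676  g_{13} = 411668  g_{14} = 1267771.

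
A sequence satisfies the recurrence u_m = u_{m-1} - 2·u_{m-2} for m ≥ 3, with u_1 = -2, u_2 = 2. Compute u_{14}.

178

Compute successive terms:
u_3 = 6, u_4 = 2, u_5 = -10, …, u_{11} = -90, u_{12} = 2, u_{13} = 182, u_{14} = 178.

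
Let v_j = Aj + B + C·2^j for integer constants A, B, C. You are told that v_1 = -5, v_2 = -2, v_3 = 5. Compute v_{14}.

The three given values yield: A + B + 2C = -5; 2A + B + 4C = -2; 3A + B + 8C = 5.
Subtracting the first from the second: A + 2C = 3.
Subtracting the second from the third: A + 4C = 7.
Solving: C = 2, A = -1, then B = -8.
So v_j = -1·j + (-8) + 2·2^j; at j=14 this is 32746.

32746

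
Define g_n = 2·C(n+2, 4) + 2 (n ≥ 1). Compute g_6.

142

C(8, 4) = 70, so g_6 = 142.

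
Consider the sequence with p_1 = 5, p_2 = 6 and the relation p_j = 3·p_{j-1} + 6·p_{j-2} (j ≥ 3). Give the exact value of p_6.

3564

Compute successive terms:
p_3 = 48;  p_4 = 180;  p_5 = 828;  p_6 = 3564.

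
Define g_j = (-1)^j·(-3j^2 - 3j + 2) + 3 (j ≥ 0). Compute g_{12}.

(-1)^12 = 1; -3j^2 - 3j + 2 at j=12 is -466; so g_{12} = -463.

-463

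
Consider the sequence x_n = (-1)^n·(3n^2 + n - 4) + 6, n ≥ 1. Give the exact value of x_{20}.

1222

(-1)^20 = 1; 3n^2 + n - 4 at n=20 is 1216; so x_{20} = 1222.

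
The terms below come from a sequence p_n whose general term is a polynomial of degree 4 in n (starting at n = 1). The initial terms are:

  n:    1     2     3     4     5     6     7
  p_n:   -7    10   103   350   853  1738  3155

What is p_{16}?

1st diffs: 17, 93, 247, 503, 885, 1417.
2nd diffs: 76, 154, 256, 382, 532.
3rd diffs: 78, 102, 126, 150.
4th diffs: 24, 24, 24 (constant).
Newton forward-difference form: p_n = -7 + 17·C(n-1,1) + 76·C(n-1,2) + 78·C(n-1,3) + 24·C(n-1,4).
At n = 16: n-1 = 15, so p_{16} = -7 + 255 + 7980 + 35490 + 32760 = 76478.

76478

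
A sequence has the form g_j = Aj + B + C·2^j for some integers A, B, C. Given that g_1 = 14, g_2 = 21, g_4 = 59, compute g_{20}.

3145755

Write the equations: A + B + 2C = 14; 2A + B + 4C = 21; 4A + B + 16C = 59.
Subtracting the first from the second: A + 2C = 7.
Subtracting the second from the third: 2A + 12C = 38.
Solving: C = 3, A = 1, then B = 7.
So g_j = 1·j + 7 + 3·2^j; at j=20 this is 3145755.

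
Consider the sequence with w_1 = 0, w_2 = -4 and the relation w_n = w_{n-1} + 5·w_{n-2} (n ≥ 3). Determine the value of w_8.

-1204

Applying the relation repeatedly:
w_3 = -4  w_4 = -24  w_5 = -44  w_6 = -164  w_7 = -384  w_8 = -1204.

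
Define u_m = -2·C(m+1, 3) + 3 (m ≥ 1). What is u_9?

-237

C(10, 3) = 120, so u_9 = -237.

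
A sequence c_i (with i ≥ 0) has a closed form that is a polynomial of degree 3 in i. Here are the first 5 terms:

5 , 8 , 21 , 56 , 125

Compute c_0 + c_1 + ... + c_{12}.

11739

1st diffs: 3, 13, 35, 69.
2nd diffs: 10, 22, 34.
3rd diffs: 12, 12 (constant).
So c_i = 2i^3 - i^2 + 2i + 5.
Continuing: …, 240, 413, 656, 981, …, c_{12} = 3341.
Summing i = 0..12 (13 terms) gives 11739.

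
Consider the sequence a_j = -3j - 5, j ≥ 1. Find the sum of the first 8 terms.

Over j = 1..8: Σj = 36.
Total = (-3)·36 + (-5)·8 = -148.

-148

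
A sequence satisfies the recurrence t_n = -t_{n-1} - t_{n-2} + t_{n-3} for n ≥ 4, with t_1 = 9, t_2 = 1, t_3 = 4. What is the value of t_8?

Iterate the recurrence:
t_4 = 4;  t_5 = -7;  t_6 = 7;  t_7 = 4;  t_8 = -18.

-18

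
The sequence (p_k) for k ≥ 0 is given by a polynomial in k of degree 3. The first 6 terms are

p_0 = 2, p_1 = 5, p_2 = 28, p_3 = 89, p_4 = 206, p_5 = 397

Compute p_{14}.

8416

1st diffs: 3, 23, 61, 117, 191.
2nd diffs: 20, 38, 56, 74.
3rd diffs: 18, 18, 18 (constant).
Newton forward-difference form: p_k = 2 + 3·C(k,1) + 20·C(k,2) + 18·C(k,3).
At k = 14: k = 14, so p_{14} = 2 + 42 + 1820 + 6552 = 8416.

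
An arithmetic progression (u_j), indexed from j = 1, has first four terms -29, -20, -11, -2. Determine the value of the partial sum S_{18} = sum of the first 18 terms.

Common difference d = 9.
u_j = -29 + (j - 1)·9.
u_{18} = 124; S = 18·(-29 + 124)/2 = 855.

855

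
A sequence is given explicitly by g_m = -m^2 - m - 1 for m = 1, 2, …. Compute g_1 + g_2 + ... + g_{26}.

-6578

Over m = 1..26: Σm = 351, Σm² = 6201.
Total = (-1)·6201 + (-1)·351 + (-1)·26 = -6578.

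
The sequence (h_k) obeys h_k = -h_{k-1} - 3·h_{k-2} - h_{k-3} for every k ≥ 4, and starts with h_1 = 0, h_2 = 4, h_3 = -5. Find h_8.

Iterate the recurrence:
h_4 = -7;  h_5 = 18;  h_6 = 8;  h_7 = -55;  h_8 = 13.

13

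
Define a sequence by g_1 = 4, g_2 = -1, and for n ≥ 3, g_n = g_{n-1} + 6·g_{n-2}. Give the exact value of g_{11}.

85331

g_3 = 23; g_4 = 17; g_5 = 155; g_6 = 257; g_7 = 1187; g_8 = 2729; g_9 = 9851; g_{10} = 26225; g_{11} = 85331.
(Characteristic roots are 3 and -2.)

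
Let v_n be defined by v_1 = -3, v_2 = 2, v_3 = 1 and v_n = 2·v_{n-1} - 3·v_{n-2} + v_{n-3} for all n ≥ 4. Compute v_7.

22

v_4 = -7;  v_5 = -15;  v_6 = -8;  v_7 = 22.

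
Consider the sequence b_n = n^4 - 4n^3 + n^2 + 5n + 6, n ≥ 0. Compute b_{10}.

6156

b_{10} = 1·10^4 - 4·10^3 + 1·10^2 + 5·10 + 6 = 6156.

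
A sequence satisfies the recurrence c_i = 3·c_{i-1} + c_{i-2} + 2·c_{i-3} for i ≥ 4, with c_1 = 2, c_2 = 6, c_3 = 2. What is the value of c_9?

8522

Step forward from the initial values:
c_4 = 16;  c_5 = 62;  c_6 = 206;  c_7 = 712;  c_8 = 2466;  c_9 = 8522.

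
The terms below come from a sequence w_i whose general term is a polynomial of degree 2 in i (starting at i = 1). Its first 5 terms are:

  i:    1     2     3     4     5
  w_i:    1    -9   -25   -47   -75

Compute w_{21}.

1st diffs: -10, -16, -22, -28.
2nd diffs: -6, -6, -6 (constant).
Newton forward-difference form: w_i = 1 + (-10)·C(i-1,1) + (-6)·C(i-1,2).
At i = 21: i-1 = 20, so w_{21} = 1 - 200 - 1140 = -1339.

-1339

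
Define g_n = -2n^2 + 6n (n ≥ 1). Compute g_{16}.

-416

g_{16} = -2·16^2 + 6·16 = -416.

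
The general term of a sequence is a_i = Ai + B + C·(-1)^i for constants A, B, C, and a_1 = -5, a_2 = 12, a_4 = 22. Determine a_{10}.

Write the equations: A + B - C = -5; 2A + B + C = 12; 4A + B + C = 22.
Subtracting the first from the second: A + 2C = 17.
Subtracting the second from the third: 2A = 10.
Solving: C = 6, A = 5, then B = -4.
Hence a_{10} = 5·10 + (-4) + 6·1 = 52.

52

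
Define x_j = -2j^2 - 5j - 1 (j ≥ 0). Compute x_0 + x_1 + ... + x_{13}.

Over j = 0..13: Σj = 91, Σj² = 819.
Total = (-2)·819 + (-5)·91 + (-1)·14 = -2107.

-2107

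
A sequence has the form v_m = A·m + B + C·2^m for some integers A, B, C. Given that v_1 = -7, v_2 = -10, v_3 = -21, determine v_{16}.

-262068

Write the equations: A + B + 2C = -7; 2A + B + 4C = -10; 3A + B + 8C = -21.
Subtracting the first from the second: A + 2C = -3.
Subtracting the second from the third: A + 4C = -11.
Solving: C = -4, A = 5, then B = -4.
So v_m = 5·m + (-4) + (-4)·2^m; at m=16 this is -262068.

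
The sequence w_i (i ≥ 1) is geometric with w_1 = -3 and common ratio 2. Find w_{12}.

-6144

w_i = (-3)·2^(i-1).
w_{12} = (-3)·2^11 = -6144.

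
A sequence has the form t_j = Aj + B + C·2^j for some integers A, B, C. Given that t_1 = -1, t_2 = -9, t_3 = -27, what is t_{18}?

Plug in j = 1, 2, 3: A + B + 2C = -1; 2A + B + 4C = -9; 3A + B + 8C = -27.
Subtracting the first from the second: A + 2C = -8.
Subtracting the second from the third: A + 4C = -18.
Solving: C = -5, A = 2, then B = 7.
Hence t_{18} = 2·18 + 7 + (-5)·262144 = -1310677.

-1310677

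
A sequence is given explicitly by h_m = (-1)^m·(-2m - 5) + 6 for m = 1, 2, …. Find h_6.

(-1)^6 = 1; -2m - 5 at m=6 is -17; so h_6 = -11.

-11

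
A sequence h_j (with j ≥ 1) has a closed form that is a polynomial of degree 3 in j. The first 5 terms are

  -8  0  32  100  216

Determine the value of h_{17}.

9720

1st diffs: 8, 32, 68, 116.
2nd diffs: 24, 36, 48.
3rd diffs: 12, 12 (constant).
Newton forward-difference form: h_j = -8 + 8·C(j-1,1) + 24·C(j-1,2) + 12·C(j-1,3).
At j = 17: j-1 = 16, so h_{17} = -8 + 128 + 2880 + 6720 = 9720.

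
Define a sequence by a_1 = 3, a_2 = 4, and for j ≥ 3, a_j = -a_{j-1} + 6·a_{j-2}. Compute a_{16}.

Step forward from the initial values:
a_3 = 14; a_4 = 10; a_5 = 74; …; a_{13} = 223226; a_{14} = -616430; a_{15} = 1955786; a_{16} = -5654366.
(Characteristic roots are 2 and -3.)

-5654366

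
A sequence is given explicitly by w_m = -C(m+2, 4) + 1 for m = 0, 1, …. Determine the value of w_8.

-209

C(10, 4) = 210, so w_8 = -209.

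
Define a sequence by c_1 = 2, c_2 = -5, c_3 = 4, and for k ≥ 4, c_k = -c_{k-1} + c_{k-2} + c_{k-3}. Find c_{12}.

Step forward from the initial values:
c_4 = -7;  c_5 = 6;  c_6 = -9;  c_7 = 8;  c_8 = -11;  c_9 = 10;  c_{10} = -13;  c_{11} = 12;  c_{12} = -15.

-15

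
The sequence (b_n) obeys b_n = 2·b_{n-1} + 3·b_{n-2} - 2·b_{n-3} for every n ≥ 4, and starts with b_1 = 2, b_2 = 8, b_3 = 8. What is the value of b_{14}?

954620

Step forward from the initial values:
b_4 = 36; b_5 = 80; b_6 = 252; …; b_{11} = 42816; b_{12} = 120628; b_{13} = 339184; b_{14} = 954620.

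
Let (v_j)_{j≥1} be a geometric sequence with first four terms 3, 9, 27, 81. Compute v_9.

19683

Common ratio r = 3.
v_j = 3·3^(j-1).
v_9 = 3·3^8 = 19683.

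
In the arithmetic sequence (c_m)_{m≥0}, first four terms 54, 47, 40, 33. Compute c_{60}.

Common difference d = -7.
c_m = 54 + (m - 0)·(-7).
c_{60} = 54 + 60·(-7) = -366.

-366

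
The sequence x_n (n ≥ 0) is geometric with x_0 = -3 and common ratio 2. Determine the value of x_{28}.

x_n = (-3)·2^(n-0).
x_{28} = (-3)·2^28 = -805306368.

-805306368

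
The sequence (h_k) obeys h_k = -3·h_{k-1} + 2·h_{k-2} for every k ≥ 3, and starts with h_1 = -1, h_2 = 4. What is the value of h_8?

8042

h_3 = -14; h_4 = 50; h_5 = -178; h_6 = 634; h_7 = -2258; h_8 = 8042.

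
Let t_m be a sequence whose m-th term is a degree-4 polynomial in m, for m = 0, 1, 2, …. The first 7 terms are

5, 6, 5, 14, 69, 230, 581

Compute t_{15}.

1st diffs: 1, -1, 9, 55, 161, 351.
2nd diffs: -2, 10, 46, 106, 190.
3rd diffs: 12, 36, 60, 84.
4th diffs: 24, 24, 24 (constant).
Newton forward-difference form: t_m = 5 + 1·C(m,1) + (-2)·C(m,2) + 12·C(m,3) + 24·C(m,4).
At m = 15: m = 15, so t_{15} = 5 + 15 - 210 + 5460 + 32760 = 38030.

38030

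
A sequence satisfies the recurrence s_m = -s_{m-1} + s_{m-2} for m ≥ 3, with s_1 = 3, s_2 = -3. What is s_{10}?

Step forward from the initial values:
s_3 = 6  s_4 = -9  s_5 = 15  s_6 = -24  s_7 = 39  s_8 = -63  s_9 = 102  s_{10} = -165.

-165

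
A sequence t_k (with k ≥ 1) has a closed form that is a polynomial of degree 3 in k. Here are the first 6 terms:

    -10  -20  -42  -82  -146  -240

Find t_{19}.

1st diffs: -10, -22, -40, -64, -94.
2nd diffs: -12, -18, -24, -30.
3rd diffs: -6, -6, -6 (constant).
Newton forward-difference form: t_k = -10 + (-10)·C(k-1,1) + (-12)·C(k-1,2) + (-6)·C(k-1,3).
At k = 19: k-1 = 18, so t_{19} = -10 - 180 - 1836 - 4896 = -6922.

-6922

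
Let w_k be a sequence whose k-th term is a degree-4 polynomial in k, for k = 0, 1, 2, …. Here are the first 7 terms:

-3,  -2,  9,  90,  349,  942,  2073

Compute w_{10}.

1st diffs: 1, 11, 81, 259, 593, 1131.
2nd diffs: 10, 70, 178, 334, 538.
3rd diffs: 60, 108, 156, 204.
4th diffs: 48, 48, 48 (constant).
So w_k = 2k^4 - 2k^3 - 3k^2 + 4k - 3.
Evaluating at k = 10 gives w_{10} = 17737.

17737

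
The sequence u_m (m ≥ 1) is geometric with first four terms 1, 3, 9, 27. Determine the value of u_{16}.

Common ratio r = 3.
u_m = 1·3^(m-1).
u_{16} = 1·3^15 = 14348907.

14348907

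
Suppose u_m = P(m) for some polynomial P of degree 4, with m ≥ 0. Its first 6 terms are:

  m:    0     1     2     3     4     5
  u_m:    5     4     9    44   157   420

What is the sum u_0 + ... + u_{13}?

74235

1st diffs: -1, 5, 35, 113, 263.
2nd diffs: 6, 30, 78, 150.
3rd diffs: 24, 48, 72.
4th diffs: 24, 24 (constant).
Newton forward-difference form: u_m = 5 + (-1)·C(m,1) + 6·C(m,2) + 24·C(m,3) + 24·C(m,4).
Continuing: …, 929, 1804, 3189, 5252, …, u_{13} = 24484.
Summing m = 0..13 (14 terms) gives 74235.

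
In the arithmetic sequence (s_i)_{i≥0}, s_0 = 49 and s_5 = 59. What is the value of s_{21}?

Common difference d = (59 - 49) / (5 - 0) = 2.
s_i = 49 + (i - 0)·2.
s_{21} = 49 + 21·2 = 91.

91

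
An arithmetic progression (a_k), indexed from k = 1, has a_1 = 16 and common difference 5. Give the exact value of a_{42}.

221

a_k = 16 + (k - 1)·5.
a_{42} = 16 + 41·5 = 221.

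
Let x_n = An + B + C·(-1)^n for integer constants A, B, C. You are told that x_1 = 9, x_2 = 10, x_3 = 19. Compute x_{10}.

50

The three given values yield: A + B - C = 9; 2A + B + C = 10; 3A + B - C = 19.
Subtracting the first from the second: A + 2C = 1.
Subtracting the second from the third: A - 2C = 9.
Solving: C = -2, A = 5, then B = 2.
Hence x_{10} = 5·10 + 2 + (-2)·1 = 50.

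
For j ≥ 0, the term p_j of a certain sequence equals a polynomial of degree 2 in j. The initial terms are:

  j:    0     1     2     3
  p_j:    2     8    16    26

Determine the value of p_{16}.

338

1st diffs: 6, 8, 10.
2nd diffs: 2, 2 (constant).
So p_j = j^2 + 5j + 2.
Evaluating at j = 16 gives p_{16} = 338.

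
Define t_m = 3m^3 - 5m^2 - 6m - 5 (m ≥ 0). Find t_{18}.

15763

t_{18} = 3·18^3 - 5·18^2 - 6·18 - 5 = 15763.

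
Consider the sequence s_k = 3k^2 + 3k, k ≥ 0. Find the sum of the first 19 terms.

Over k = 0..18: Σk = 171, Σk² = 2109.
Total = (3)·2109 + (3)·171 = 6840.

6840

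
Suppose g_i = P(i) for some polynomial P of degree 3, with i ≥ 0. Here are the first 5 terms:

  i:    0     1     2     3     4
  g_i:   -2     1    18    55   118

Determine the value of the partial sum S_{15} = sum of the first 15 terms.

14845

1st diffs: 3, 17, 37, 63.
2nd diffs: 14, 20, 26.
3rd diffs: 6, 6 (constant).
Newton forward-difference form: g_i = -2 + 3·C(i,1) + 14·C(i,2) + 6·C(i,3).
Continuing: …, 213, 346, 523, 750, …, g_{14} = 3498.
Summing i = 0..14 (15 terms) gives 14845.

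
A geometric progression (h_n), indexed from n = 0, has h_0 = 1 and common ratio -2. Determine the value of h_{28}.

268435456

h_n = 1·(-2)^(n-0).
h_{28} = 1·(-2)^28 = 268435456.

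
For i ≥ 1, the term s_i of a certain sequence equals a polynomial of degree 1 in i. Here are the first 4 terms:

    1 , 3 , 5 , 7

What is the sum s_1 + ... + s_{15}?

225

1st diffs: 2, 2, 2 (constant).
So s_i = 2i - 1.
Continuing: …, 9, 11, 13, 15, …, s_{15} = 29.
Summing i = 1..15 (15 terms) gives 225.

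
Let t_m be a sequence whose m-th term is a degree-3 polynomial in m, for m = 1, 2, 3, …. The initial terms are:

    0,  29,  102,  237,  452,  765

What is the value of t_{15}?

1st diffs: 29, 73, 135, 215, 313.
2nd diffs: 44, 62, 80, 98.
3rd diffs: 18, 18, 18 (constant).
Newton forward-difference form: t_m = 29·C(m-1,1) + 44·C(m-1,2) + 18·C(m-1,3).
At m = 15: m-1 = 14, so t_{15} = 406 + 4004 + 6552 = 10962.

10962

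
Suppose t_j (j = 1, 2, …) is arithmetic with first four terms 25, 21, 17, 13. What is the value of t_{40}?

-131

Common difference d = -4.
t_j = 25 + (j - 1)·(-4).
t_{40} = 25 + 39·(-4) = -131.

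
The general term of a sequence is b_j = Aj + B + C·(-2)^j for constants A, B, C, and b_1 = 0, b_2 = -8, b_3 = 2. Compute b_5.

Plug in j = 1, 2, 3: A + B - 2C = 0; 2A + B + 4C = -8; 3A + B - 8C = 2.
Subtracting the first from the second: A + 6C = -8.
Subtracting the second from the third: A - 12C = 10.
Solving: C = -1, A = -2, then B = 0.
So b_j = -2·j + 0 + (-1)·(-2)^j; at j=5 this is 22.

22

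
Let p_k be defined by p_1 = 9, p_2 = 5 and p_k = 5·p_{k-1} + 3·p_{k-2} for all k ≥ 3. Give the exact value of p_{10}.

Compute successive terms:
p_3 = 52, p_4 = 275, p_5 = 1531, p_6 = 8480, p_7 = 46993, p_8 = 260405, p_9 = 1443004, p_{10} = 7996235.

7996235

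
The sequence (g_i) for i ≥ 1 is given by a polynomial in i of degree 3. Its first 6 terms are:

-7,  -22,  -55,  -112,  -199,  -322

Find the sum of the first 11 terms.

-5852

1st diffs: -15, -33, -57, -87, -123.
2nd diffs: -18, -24, -30, -36.
3rd diffs: -6, -6, -6 (constant).
Newton forward-difference form: g_i = -7 + (-15)·C(i-1,1) + (-18)·C(i-1,2) + (-6)·C(i-1,3).
Continuing: …, -487, -700, -967, -1294, …, g_{11} = -1687.
Summing i = 1..11 (11 terms) gives -5852.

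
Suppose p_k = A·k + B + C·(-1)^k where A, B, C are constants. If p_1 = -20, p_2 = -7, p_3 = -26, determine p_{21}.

-80

At k = 1, 2, 3: A + B - C = -20; 2A + B + C = -7; 3A + B - C = -26.
Subtracting the first from the second: A + 2C = 13.
Subtracting the second from the third: A - 2C = -19.
Solving: C = 8, A = -3, then B = -9.
Therefore p_{21} = -63 + (-9) + 8·(-1) = -80.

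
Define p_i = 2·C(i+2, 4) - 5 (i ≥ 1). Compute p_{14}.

3635

C(16, 4) = 1820, so p_{14} = 3635.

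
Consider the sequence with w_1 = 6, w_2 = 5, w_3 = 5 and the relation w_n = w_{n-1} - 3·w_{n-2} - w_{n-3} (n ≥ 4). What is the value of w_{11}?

-207

Step forward from the initial values:
w_4 = -16;  w_5 = -36;  w_6 = 7;  w_7 = 131;  w_8 = 146;  w_9 = -254;  w_{10} = -823;  w_{11} = -207.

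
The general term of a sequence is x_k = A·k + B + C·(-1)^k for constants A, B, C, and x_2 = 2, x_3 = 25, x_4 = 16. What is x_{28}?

184

Plug in k = 2, 3, 4: 2A + B + C = 2; 3A + B - C = 25; 4A + B + C = 16.
Subtracting the first from the second: A - 2C = 23.
Subtracting the second from the third: A + 2C = -9.
Solving: C = -8, A = 7, then B = -4.
Therefore x_{28} = 196 + (-4) + (-8)·1 = 184.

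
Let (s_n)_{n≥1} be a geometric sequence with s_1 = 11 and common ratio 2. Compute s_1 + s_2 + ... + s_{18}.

2883573

s_n = 11·2^(n-1).
S = 11·(2^18 - 1)/(2 - 1) = 11·(262144 - 1)/(1) = 2883573.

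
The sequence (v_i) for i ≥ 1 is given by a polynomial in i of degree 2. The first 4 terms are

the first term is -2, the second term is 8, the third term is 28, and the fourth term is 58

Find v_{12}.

658

1st diffs: 10, 20, 30.
2nd diffs: 10, 10 (constant).
Newton forward-difference form: v_i = -2 + 10·C(i-1,1) + 10·C(i-1,2).
At i = 12: i-1 = 11, so v_{12} = -2 + 110 + 550 = 658.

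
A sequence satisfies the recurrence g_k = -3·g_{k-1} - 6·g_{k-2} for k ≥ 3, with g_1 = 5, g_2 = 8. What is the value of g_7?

1998

Iterate the recurrence:
g_3 = -54;  g_4 = 114;  g_5 = -18;  g_6 = -630;  g_7 = 1998.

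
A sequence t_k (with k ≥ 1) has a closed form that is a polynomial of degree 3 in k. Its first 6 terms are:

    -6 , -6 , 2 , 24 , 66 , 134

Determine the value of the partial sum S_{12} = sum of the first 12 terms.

1st diffs: 0, 8, 22, 42, 68.
2nd diffs: 8, 14, 20, 26.
3rd diffs: 6, 6, 6 (constant).
So t_k = k^3 - 2k^2 - k - 4.
Continuing: …, 234, 372, 554, 786, …, t_{12} = 1424.
Summing k = 1..12 (12 terms) gives 4658.

4658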